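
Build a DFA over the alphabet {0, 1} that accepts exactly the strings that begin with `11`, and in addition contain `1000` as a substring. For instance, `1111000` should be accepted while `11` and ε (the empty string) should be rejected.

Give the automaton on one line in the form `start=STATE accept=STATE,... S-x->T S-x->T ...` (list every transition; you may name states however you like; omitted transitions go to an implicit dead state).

Handle the two conditions separately and then intersect. The first has 4 states tracking whether the input so far still matches the prefix `11`; the second has 5 states tracking whether and how much of `1000` has been seen. A product state is a pair (one from each), accepting exactly when both do.
11 states suffice.
          0    1  
>  s0     s1   s2 
   s1     s1   s3 
   s2     s4   s5 
   s3     s4   s3 
   s4     s6   s3 
   s5     s7   s5 
   s6     s8   s3 
   s7     s9   s5 
   s8     s8   s8 
   s9    s10   s5 
 * s10   s10  s10 
(> = start, * = accepting)

start=s0 accept=s10 s0-0->s1 s0-1->s2 s1-0->s1 s1-1->s3 s2-0->s4 s2-1->s5 s3-0->s4 s3-1->s3 s4-0->s6 s4-1->s3 s5-0->s7 s5-1->s5 s6-0->s8 s6-1->s3 s7-0->s9 s7-1->s5 s8-0->s8 s8-1->s8 s9-0->s10 s9-1->s5 s10-0->s10 s10-1->s10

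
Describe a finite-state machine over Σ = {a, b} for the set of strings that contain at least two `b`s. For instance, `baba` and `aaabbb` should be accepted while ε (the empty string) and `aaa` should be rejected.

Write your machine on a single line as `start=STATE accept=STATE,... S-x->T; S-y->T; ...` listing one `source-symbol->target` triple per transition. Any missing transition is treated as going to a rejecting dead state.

start=q0; accept=q2,q3; q0-a->q0; q0-b->q1; q1-a->q1; q1-b->q2; q2-a->q2; q2-b->q3; q3-a->q3; q3-b->q3

Only the number of `b`s matters, and only up to 3. Make a chain q0 → q1 → q2 → q3 advanced by each `b` (with q3 absorbing); every other symbol self-loops. The accepting set is {q2, q3}.
        a   b  
>  q0   q0  q1 
   q1   q1  q2 
 * q2   q2  q3 
 * q3   q3  q3 
(> = start, * = accepting)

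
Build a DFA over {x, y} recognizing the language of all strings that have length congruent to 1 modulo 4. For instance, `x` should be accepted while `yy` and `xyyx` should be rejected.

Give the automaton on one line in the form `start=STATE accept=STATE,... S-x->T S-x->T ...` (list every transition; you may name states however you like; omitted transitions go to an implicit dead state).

Only the length mod 4 matters, so use a 4-cycle: from any state, every input symbol moves to the next state, wrapping S3 back to S0. Mark S1 accepting.
4 states suffice.
        x   y  
>  S0   S1  S1 
 * S1   S2  S2 
   S2   S3  S3 
   S3   S0  S0 
(> = start, * = accepting)

start=S0 accept=S1 S0-x->S1 S0-y->S1 S1-x->S2 S1-y->S2 S2-x->S3 S2-y->S3 S3-x->S0 S3-y->S0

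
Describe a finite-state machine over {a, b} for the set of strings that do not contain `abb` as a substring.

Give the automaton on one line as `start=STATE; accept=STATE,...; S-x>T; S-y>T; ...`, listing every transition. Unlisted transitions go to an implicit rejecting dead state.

Track partial matches of the forbidden pattern `abb`. State s3 is a dead state reached once `abb` has occurred; every other state accepts. s0 means no part of `abb` is currently matched.
A 4-state machine:
        a   b  
>* s0   s1  s0 
 * s1   s1  s2 
 * s2   s1  s3 
   s3   s3  s3 
(> = start, * = accepting)

start=s0; accept=s0,s1,s2; s0-a>s1; s0-b>s0; s1-a>s1; s1-b>s2; s2-a>s1; s2-b>s3; s3-a>s3; s3-b>s3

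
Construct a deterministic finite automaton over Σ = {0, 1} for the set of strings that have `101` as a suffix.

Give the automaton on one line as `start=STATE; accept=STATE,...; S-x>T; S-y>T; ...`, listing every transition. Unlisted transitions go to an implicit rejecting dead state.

Remember how much of `101` the current input suffix matches. State A means no match yet; B means the last symbol is `1`; C means the last 2 symbols are `10`; D means the last 3 symbols are `101`. Only D accepts. On a mismatch, fall back to the longest proper suffix that is still a prefix of `101`.
       0  1 
>  A   A  B 
   B   C  B 
   C   A  D 
 * D   C  B 
(> = start, * = accepting)

start=A; accept=D; A-0>A; A-1>B; B-0>C; B-1>B; C-0>A; C-1>D; D-0>C; D-1>B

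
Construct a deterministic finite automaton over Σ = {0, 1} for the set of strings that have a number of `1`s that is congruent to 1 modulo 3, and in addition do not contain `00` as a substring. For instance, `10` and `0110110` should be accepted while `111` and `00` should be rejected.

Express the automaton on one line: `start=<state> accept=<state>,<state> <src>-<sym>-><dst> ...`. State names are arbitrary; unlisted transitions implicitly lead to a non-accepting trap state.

start=s0 accept=s2,s4 s0-0->s1 s0-1->s2 s1-0->s3 s1-1->s2 s2-0->s4 s2-1->s5 s3-0->s3 s3-1->s6 s4-0->s6 s4-1->s5 s5-0->s7 s5-1->s0 s6-0->s6 s6-1->s8 s7-0->s8 s7-1->s0 s8-0->s8 s8-1->s3

Run two small machines in parallel and take their product. The first has 3 states tracking the count of `1`s modulo 3; the second has 3 states tracking partial matches of the forbidden pattern `00`. A product state is a pair (one from each), accepting exactly when both do.
A 9-state machine:
        0   1  
>  s0   s1  s2 
   s1   s3  s2 
 * s2   s4  s5 
   s3   s3  s6 
 * s4   s6  s5 
   s5   s7  s0 
   s6   s6  s8 
   s7   s8  s0 
   s8   s8  s3 
(> = start, * = accepting)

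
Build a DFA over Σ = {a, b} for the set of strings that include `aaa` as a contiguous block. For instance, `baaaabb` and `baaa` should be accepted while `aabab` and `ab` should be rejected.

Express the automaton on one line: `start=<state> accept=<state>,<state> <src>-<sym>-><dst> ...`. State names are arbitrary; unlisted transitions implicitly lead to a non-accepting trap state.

start=s0 accept=s3 s0-a->s1 s0-b->s0 s1-a->s2 s1-b->s0 s2-a->s3 s2-b->s0 s3-a->s3 s3-b->s3

States s0..s2 record the length of the longest prefix of `aaa` that matches the current input suffix. Reaching s3 means `aaa` has been seen, and we stay there forever. Accept from s3.
4 states suffice.
        a   b  
>  s0   s1  s0 
   s1   s2  s0 
   s2   s3  s0 
 * s3   s3  s3 
(> = start, * = accepting)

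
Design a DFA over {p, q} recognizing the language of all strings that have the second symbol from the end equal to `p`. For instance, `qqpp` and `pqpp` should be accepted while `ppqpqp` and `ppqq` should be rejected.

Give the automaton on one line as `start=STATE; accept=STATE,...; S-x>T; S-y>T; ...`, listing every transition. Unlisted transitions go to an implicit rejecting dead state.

A DFA must remember the last 2 symbols (since which symbol is second-to-last isn't known until the input ends). Use one state per possible window of the last ≤2 symbols; accept from those whose window starts with `p`.
7 states suffice.
       p  q 
>  A   B  C 
   B   D  E 
   C   F  G 
 * D   D  E 
 * E   F  G 
   F   D  E 
   G   F  G 
(> = start, * = accepting)

start=A; accept=D,E; A-p>B; A-q>C; B-p>D; B-q>E; C-p>F; C-q>G; D-p>D; D-q>E; E-p>F; E-q>G; F-p>D; F-q>E; G-p>F; G-q>G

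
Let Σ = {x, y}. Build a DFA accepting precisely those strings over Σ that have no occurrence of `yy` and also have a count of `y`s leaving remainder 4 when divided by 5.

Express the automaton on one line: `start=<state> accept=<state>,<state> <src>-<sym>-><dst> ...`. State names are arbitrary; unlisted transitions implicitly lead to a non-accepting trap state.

Run two small machines in parallel and take their product. One (3 states) tracks partial matches of the forbidden pattern `yy`; the other (5 states) tracks the count of `y`s modulo 5. Each combined state is a pair, one component from each; accept when both components accept. Minimizing collapses redundant product states.
11 states suffice.
          x    y  
>  q0     q0   q1 
   q1     q2   q3 
   q2     q2   q4 
   q3     q3   q3 
   q4     q5   q3 
   q5     q5   q6 
   q6     q7   q3 
   q7     q7   q8 
 * q8     q9   q3 
 * q9     q9  q10 
   q10    q0   q3 
(> = start, * = accepting)

start=q0 accept=q8,q9 q0-x->q0 q0-y->q1 q1-x->q2 q1-y->q3 q2-x->q2 q2-y->q4 q3-x->q3 q3-y->q3 q4-x->q5 q4-y->q3 q5-x->q5 q5-y->q6 q6-x->q7 q6-y->q3 q7-x->q7 q7-y->q8 q8-x->q9 q8-y->q3 q9-x->q9 q9-y->q10 q10-x->q0 q10-y->q3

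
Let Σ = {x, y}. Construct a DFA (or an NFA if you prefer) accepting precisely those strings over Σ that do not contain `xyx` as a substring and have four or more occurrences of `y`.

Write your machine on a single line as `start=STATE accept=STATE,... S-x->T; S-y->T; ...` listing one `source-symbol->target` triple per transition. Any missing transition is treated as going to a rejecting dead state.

start=S0; accept=S12,S13,S14; S0-x->S1; S0-y->S2; S1-x->S1; S1-y->S3; S2-x->S4; S2-y->S5; S3-x->S6; S3-y->S5; S4-x->S4; S4-y->S7; S5-x->S8; S5-y->S9; S6-x->S6; S6-y->S6; S7-x->S6; S7-y->S9; S8-x->S8; S8-y->S10; S9-x->S11; S9-y->S12; S10-x->S6; S10-y->S12; S11-x->S11; S11-y->S13; S12-x->S14; S12-y->S12; S13-x->S6; S13-y->S12; S14-x->S14; S14-y->S13

Handle the two conditions separately and then intersect. The first has 4 states tracking partial matches of the forbidden pattern `xyx`; the second has 6 states tracking the count of `y`s, saturating at 5. A product state is a pair (one from each), accepting exactly when both do. After merging equivalent states the machine shrinks.
15 states suffice.
          x    y  
>  S0     S1   S2 
   S1     S1   S3 
   S2     S4   S5 
   S3     S6   S5 
   S4     S4   S7 
   S5     S8   S9 
   S6     S6   S6 
   S7     S6   S9 
   S8     S8  S10 
   S9    S11  S12 
   S10    S6  S12 
   S11   S11  S13 
 * S12   S14  S12 
 * S13    S6  S12 
 * S14   S14  S13 
(> = start, * = accepting)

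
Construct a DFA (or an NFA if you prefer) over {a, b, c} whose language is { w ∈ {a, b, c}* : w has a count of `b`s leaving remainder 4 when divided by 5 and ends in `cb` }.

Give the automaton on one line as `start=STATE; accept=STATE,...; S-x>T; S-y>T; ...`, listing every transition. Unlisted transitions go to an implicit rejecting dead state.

start=q0; accept=q6; q0-a>q0; q0-b>q1; q0-c>q0; q1-a>q1; q1-b>q2; q1-c>q1; q2-a>q2; q2-b>q3; q2-c>q2; q3-a>q3; q3-b>q4; q3-c>q5; q4-a>q4; q4-b>q0; q4-c>q4; q5-a>q3; q5-b>q6; q5-c>q5; q6-a>q4; q6-b>q0; q6-c>q4

Build one automaton per condition and run them in lockstep. The first has 5 states tracking the count of `b`s modulo 5; the second has 3 states tracking how much of the suffix `cb` has currently been matched. A product state is a pair (one from each), accepting exactly when both do. Minimizing collapses redundant product states.
        a   b   c  
>  q0   q0  q1  q0 
   q1   q1  q2  q1 
   q2   q2  q3  q2 
   q3   q3  q4  q5 
   q4   q4  q0  q4 
   q5   q3  q6  q5 
 * q6   q4  q0  q4 
(> = start, * = accepting)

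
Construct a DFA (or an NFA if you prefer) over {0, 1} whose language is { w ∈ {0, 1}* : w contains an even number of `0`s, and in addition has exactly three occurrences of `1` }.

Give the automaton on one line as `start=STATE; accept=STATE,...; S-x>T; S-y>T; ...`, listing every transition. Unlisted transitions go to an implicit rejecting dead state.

Build one automaton per condition and run them in lockstep. One (2 states) tracks the count of `0`s modulo 2; the other (5 states) tracks the count of `1`s, saturating at 4. Each combined state is a pair, one component from each; accept when both components accept.
With 10 states:
        0   1  
>  s0   s1  s2 
   s1   s0  s3 
   s2   s3  s4 
   s3   s2  s5 
   s4   s5  s6 
   s5   s4  s7 
 * s6   s7  s8 
   s7   s6  s9 
   s8   s9  s8 
   s9   s8  s9 
(> = start, * = accepting)

start=s0; accept=s6; s0-0>s1; s0-1>s2; s1-0>s0; s1-1>s3; s2-0>s3; s2-1>s4; s3-0>s2; s3-1>s5; s4-0>s5; s4-1>s6; s5-0>s4; s5-1>s7; s6-0>s7; s6-1>s8; s7-0>s6; s7-1>s9; s8-0>s9; s8-1>s8; s9-0>s8; s9-1>s9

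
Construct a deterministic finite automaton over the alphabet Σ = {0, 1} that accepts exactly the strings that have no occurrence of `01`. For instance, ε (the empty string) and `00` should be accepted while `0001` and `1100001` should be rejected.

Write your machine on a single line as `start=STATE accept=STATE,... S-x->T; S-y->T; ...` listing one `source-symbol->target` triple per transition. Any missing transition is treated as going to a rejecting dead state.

start=A; accept=A,B; A-0->B; A-1->A; B-0->B; B-1->C; C-0->C; C-1->C

This is the complement of 'contains `01`'. Use the same substring-matching states — A through C holding how much of `01` has just been matched — but flip the accepting set: everything except the trap C accepts.
A 3-state machine:
       0  1 
>* A   B  A 
 * B   B  C 
   C   C  C 
(> = start, * = accepting)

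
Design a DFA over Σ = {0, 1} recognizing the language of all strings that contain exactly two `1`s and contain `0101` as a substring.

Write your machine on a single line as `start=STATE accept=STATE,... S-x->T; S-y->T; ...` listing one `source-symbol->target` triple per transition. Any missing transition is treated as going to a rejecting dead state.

Run two small machines in parallel and take their product. The first has 4 states tracking the count of `1`s, saturating at 3; the second has 5 states tracking whether and how much of `0101` has been seen. A product state is a pair (one from each), accepting exactly when both do. After merging equivalent states the machine shrinks.
With 6 states:
        0   1  
>  s0   s1  s2 
   s1   s1  s3 
   s2   s2  s2 
   s3   s4  s2 
   s4   s2  s5 
 * s5   s5  s2 
(> = start, * = accepting)

start=s0; accept=s5; s0-0->s1; s0-1->s2; s1-0->s1; s1-1->s3; s2-0->s2; s2-1->s2; s3-0->s4; s3-1->s2; s4-0->s2; s4-1->s5; s5-0->s5; s5-1->s2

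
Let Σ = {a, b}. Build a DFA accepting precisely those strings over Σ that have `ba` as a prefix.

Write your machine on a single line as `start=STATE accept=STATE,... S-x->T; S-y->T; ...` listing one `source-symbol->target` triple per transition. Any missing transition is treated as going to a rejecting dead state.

start=q0; accept=q2; q0-a->q3; q0-b->q1; q1-a->q2; q1-b->q3; q2-a->q2; q2-b->q2; q3-a->q3; q3-b->q3

Walk along `ba` while the input agrees: from q0 take `b` to q1, and so on. Any deviation drops to the rejecting sink q3. Once q2 is reached the prefix is confirmed and every continuation is accepted.
4 states suffice.
        a   b  
>  q0   q3  q1 
   q1   q2  q3 
 * q2   q2  q2 
   q3   q3  q3 
(> = start, * = accepting)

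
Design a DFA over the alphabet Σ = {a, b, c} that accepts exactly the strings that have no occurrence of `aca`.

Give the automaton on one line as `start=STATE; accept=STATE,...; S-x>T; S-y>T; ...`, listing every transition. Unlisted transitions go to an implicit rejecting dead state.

start=q0; accept=q0,q1,q2; q0-a>q1; q0-b>q0; q0-c>q0; q1-a>q1; q1-b>q0; q1-c>q2; q2-a>q3; q2-b>q0; q2-c>q0; q3-a>q3; q3-b>q3; q3-c>q3

Track partial matches of the forbidden pattern `aca`. State q3 is a dead state reached once `aca` has occurred; every other state accepts. q0 means no part of `aca` is currently matched.
With 4 states:
        a   b   c  
>* q0   q1  q0  q0 
 * q1   q1  q0  q2 
 * q2   q3  q0  q0 
   q3   q3  q3  q3 
(> = start, * = accepting)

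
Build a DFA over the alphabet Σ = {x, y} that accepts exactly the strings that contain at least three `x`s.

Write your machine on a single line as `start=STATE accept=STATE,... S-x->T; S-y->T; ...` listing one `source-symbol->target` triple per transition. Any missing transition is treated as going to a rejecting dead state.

start=q0; accept=q3,q4; q0-x->q1; q0-y->q0; q1-x->q2; q1-y->q1; q2-x->q3; q2-y->q2; q3-x->q4; q3-y->q3; q4-x->q4; q4-y->q4

Only the number of `x`s matters, and only up to 4. Make a chain q0 → q1 → q2 → q3 → q4 advanced by each `x` (with q4 absorbing); every other symbol self-loops. The accepting set is {q3, q4}.
A 5-state machine:
        x   y  
>  q0   q1  q0 
   q1   q2  q1 
   q2   q3  q2 
 * q3   q4  q3 
 * q4   q4  q4 
(> = start, * = accepting)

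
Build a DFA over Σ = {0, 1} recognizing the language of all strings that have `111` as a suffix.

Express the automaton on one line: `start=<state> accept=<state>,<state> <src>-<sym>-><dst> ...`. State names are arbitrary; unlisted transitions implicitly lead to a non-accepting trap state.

Remember how much of `111` the current input suffix matches. State S0 means no match yet; S1 means the last symbol is `1`; S2 means the last 2 symbols are `11`; S3 means the last 3 symbols are `111`. Only S3 accepts. On a mismatch, fall back to the longest proper suffix that is still a prefix of `111`.
        0   1  
>  S0   S0  S1 
   S1   S0  S2 
   S2   S0  S3 
 * S3   S0  S3 
(> = start, * = accepting)

start=S0 accept=S3 S0-0->S0 S0-1->S1 S1-0->S0 S1-1->S2 S2-0->S0 S2-1->S3 S3-0->S0 S3-1->S3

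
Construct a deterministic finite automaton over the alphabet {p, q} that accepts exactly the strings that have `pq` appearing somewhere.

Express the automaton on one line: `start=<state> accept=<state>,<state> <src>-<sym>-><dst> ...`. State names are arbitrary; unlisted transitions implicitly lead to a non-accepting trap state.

start=A accept=C A-p->B A-q->A B-p->B B-q->C C-p->C C-q->C

Track how much of `pq` has been matched so far: state A is no progress, C is the absorbing accept state reached once `pq` has occurred. Intermediate states record partial matches; on a mismatch, fall back to the longest reusable overlap.
3 states suffice.
       p  q 
>  A   B  A 
   B   B  C 
 * C   C  C 
(> = start, * = accepting)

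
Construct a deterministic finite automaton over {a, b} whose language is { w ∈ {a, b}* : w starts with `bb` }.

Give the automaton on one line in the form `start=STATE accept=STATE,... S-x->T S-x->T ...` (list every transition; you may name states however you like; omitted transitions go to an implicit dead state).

Walk along `bb` while the input agrees: from q0 take `b` to q1, and so on. Any deviation drops to the rejecting sink q3. Once q2 is reached the prefix is confirmed and every continuation is accepted.
With 4 states:
        a   b  
>  q0   q3  q1 
   q1   q3  q2 
 * q2   q2  q2 
   q3   q3  q3 
(> = start, * = accepting)

start=q0 accept=q2 q0-a->q3 q0-b->q1 q1-a->q3 q1-b->q2 q2-a->q2 q2-b->q2 q3-a->q3 q3-b->q3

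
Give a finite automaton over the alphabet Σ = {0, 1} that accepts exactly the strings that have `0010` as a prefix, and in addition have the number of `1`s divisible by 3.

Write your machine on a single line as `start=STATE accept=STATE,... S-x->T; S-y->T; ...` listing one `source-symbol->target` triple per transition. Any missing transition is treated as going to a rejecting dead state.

start=q0; accept=q9; q0-0->q1; q0-1->q2; q1-0->q3; q1-1->q2; q2-0->q2; q2-1->q4; q3-0->q5; q3-1->q6; q4-0->q4; q4-1->q5; q5-0->q5; q5-1->q2; q6-0->q7; q6-1->q4; q7-0->q7; q7-1->q8; q8-0->q8; q8-1->q9; q9-0->q9; q9-1->q7

Handle the two conditions separately and then intersect. One (6 states) tracks whether the input so far still matches the prefix `0010`; the other (3 states) tracks the count of `1`s modulo 3. Each combined state is a pair, one component from each; accept when both components accept.
        0   1  
>  q0   q1  q2 
   q1   q3  q2 
   q2   q2  q4 
   q3   q5  q6 
   q4   q4  q5 
   q5   q5  q2 
   q6   q7  q4 
   q7   q7  q8 
   q8   q8  q9 
 * q9   q9  q7 
(> = start, * = accepting)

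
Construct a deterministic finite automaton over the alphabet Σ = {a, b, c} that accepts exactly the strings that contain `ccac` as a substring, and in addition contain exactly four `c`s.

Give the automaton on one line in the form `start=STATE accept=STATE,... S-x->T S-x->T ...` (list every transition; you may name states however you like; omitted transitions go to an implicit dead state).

start=q0 accept=q13 q0-a->q0 q0-b->q0 q0-c->q1 q1-a->q2 q1-b->q2 q1-c->q3 q2-a->q2 q2-b->q2 q2-c->q4 q3-a->q5 q3-b->q6 q3-c->q7 q4-a->q6 q4-b->q6 q4-c->q7 q5-a->q6 q5-b->q6 q5-c->q8 q6-a->q6 q6-b->q6 q6-c->q9 q7-a->q10 q7-b->q11 q7-c->q12 q8-a->q8 q8-b->q8 q8-c->q13 q9-a->q11 q9-b->q11 q9-c->q12 q10-a->q11 q10-b->q11 q10-c->q13 q11-a->q11 q11-b->q11 q11-c->q14 q12-a->q15 q12-b->q16 q12-c->q17 q13-a->q13 q13-b->q13 q13-c->q18 q14-a->q16 q14-b->q16 q14-c->q17 q15-a->q16 q15-b->q16 q15-c->q18 q16-a->q16 q16-b->q16 q16-c->q19 q17-a->q20 q17-b->q21 q17-c->q17 q18-a->q18 q18-b->q18 q18-c->q18 q19-a->q21 q19-b->q21 q19-c->q17 q20-a->q21 q20-b->q21 q20-c->q18 q21-a->q21 q21-b->q21 q21-c->q19

Handle the two conditions separately and then intersect. One (5 states) tracks whether and how much of `ccac` has been seen; the other (6 states) tracks the count of `c`s, saturating at 5. Each combined state is a pair, one component from each; accept when both components accept.
22 states suffice.
          a    b    c  
>  q0     q0   q0   q1 
   q1     q2   q2   q3 
   q2     q2   q2   q4 
   q3     q5   q6   q7 
   q4     q6   q6   q7 
   q5     q6   q6   q8 
   q6     q6   q6   q9 
   q7    q10  q11  q12 
   q8     q8   q8  q13 
   q9    q11  q11  q12 
   q10   q11  q11  q13 
   q11   q11  q11  q14 
   q12   q15  q16  q17 
 * q13   q13  q13  q18 
   q14   q16  q16  q17 
   q15   q16  q16  q18 
   q16   q16  q16  q19 
   q17   q20  q21  q17 
   q18   q18  q18  q18 
   q19   q21  q21  q17 
   q20   q21  q21  q18 
   q21   q21  q21  q19 
(> = start, * = accepting)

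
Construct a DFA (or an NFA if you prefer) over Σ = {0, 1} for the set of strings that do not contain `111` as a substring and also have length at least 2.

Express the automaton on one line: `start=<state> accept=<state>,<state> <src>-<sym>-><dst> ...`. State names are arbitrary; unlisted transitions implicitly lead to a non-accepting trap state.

Run two small machines in parallel and take their product. The first has 4 states tracking partial matches of the forbidden pattern `111`; the second has 4 states tracking the input length, saturating at 3. A product state is a pair (one from each), accepting exactly when both do. Minimizing collapses redundant product states.
A 7-state machine:
       0  1 
>  A   B  C 
   B   D  E 
   C   D  F 
 * D   D  E 
 * E   D  F 
 * F   D  G 
   G   G  G 
(> = start, * = accepting)

start=A accept=D,E,F A-0->B A-1->C B-0->D B-1->E C-0->D C-1->F D-0->D D-1->E E-0->D E-1->F F-0->D F-1->G G-0->G G-1->G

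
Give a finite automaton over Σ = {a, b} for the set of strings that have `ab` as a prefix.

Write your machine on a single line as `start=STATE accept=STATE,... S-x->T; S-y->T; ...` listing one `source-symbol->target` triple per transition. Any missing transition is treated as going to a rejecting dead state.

Walk along `ab` while the input agrees: from q0 take `a` to q1, and so on. Any deviation drops to the rejecting sink q3. Once q2 is reached the prefix is confirmed and every continuation is accepted.
A 4-state machine:
        a   b  
>  q0   q1  q3 
   q1   q3  q2 
 * q2   q2  q2 
   q3   q3  q3 
(> = start, * = accepting)

start=q0; accept=q2; q0-a->q1; q0-b->q3; q1-a->q3; q1-b->q2; q2-a->q2; q2-b->q2; q3-a->q3; q3-b->q3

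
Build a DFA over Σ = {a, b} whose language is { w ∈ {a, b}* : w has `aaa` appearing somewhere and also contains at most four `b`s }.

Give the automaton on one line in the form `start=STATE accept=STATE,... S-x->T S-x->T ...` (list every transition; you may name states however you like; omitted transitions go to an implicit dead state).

Run two small machines in parallel and take their product. One (4 states) tracks whether and how much of `aaa` has been seen; the other (6 states) tracks the count of `b`s, saturating at 5. Each combined state is a pair, one component from each; accept when both components accept.
A 24-state machine:
          a    b  
>  S0     S1   S2 
   S1     S3   S2 
   S2     S4   S5 
   S3     S6   S2 
   S4     S7   S5 
   S5     S8   S9 
 * S6     S6  S10 
   S7    S10   S5 
   S8    S11   S9 
   S9    S12  S13 
 * S10   S10  S14 
   S11   S14   S9 
   S12   S15  S13 
   S13   S16  S17 
 * S14   S14  S18 
   S15   S18  S13 
   S16   S19  S17 
   S17   S20  S17 
 * S18   S18  S21 
   S19   S21  S17 
   S20   S22  S17 
 * S21   S21  S23 
   S22   S23  S17 
   S23   S23  S23 
(> = start, * = accepting)

start=S0 accept=S6,S10,S14,S18,S21 S0-a->S1 S0-b->S2 S1-a->S3 S1-b->S2 S2-a->S4 S2-b->S5 S3-a->S6 S3-b->S2 S4-a->S7 S4-b->S5 S5-a->S8 S5-b->S9 S6-a->S6 S6-b->S10 S7-a->S10 S7-b->S5 S8-a->S11 S8-b->S9 S9-a->S12 S9-b->S13 S10-a->S10 S10-b->S14 S11-a->S14 S11-b->S9 S12-a->S15 S12-b->S13 S13-a->S16 S13-b->S17 S14-a->S14 S14-b->S18 S15-a->S18 S15-b->S13 S16-a->S19 S16-b->S17 S17-a->S20 S17-b->S17 S18-a->S18 S18-b->S21 S19-a->S21 S19-b->S17 S20-a->S22 S20-b->S17 S21-a->S21 S21-b->S23 S22-a->S23 S22-b->S17 S23-a->S23 S23-b->S23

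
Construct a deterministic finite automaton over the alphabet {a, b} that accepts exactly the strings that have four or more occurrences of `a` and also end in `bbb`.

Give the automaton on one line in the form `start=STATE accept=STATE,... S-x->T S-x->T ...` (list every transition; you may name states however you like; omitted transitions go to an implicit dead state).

Build one automaton per condition and run them in lockstep. One (6 states) tracks the count of `a`s, saturating at 5; the other (4 states) tracks how much of the suffix `bbb` has currently been matched. Each combined state is a pair, one component from each; accept when both components accept.
24 states suffice.
          a    b  
>  q0     q1   q2 
   q1     q3   q4 
   q2     q1   q5 
   q3     q6   q7 
   q4     q3   q8 
   q5     q1   q9 
   q6    q10  q11 
   q7     q6  q12 
   q8     q3  q13 
   q9     q1   q9 
   q10   q14  q15 
   q11   q10  q16 
   q12    q6  q17 
   q13    q3  q13 
   q14   q14  q18 
   q15   q14  q19 
   q16   q10  q20 
   q17    q6  q17 
   q18   q14  q21 
   q19   q14  q22 
   q20   q10  q20 
   q21   q14  q23 
 * q22   q14  q22 
 * q23   q14  q23 
(> = start, * = accepting)

start=q0 accept=q22,q23 q0-a->q1 q0-b->q2 q1-a->q3 q1-b->q4 q2-a->q1 q2-b->q5 q3-a->q6 q3-b->q7 q4-a->q3 q4-b->q8 q5-a->q1 q5-b->q9 q6-a->q10 q6-b->q11 q7-a->q6 q7-b->q12 q8-a->q3 q8-b->q13 q9-a->q1 q9-b->q9 q10-a->q14 q10-b->q15 q11-a->q10 q11-b->q16 q12-a->q6 q12-b->q17 q13-a->q3 q13-b->q13 q14-a->q14 q14-b->q18 q15-a->q14 q15-b->q19 q16-a->q10 q16-b->q20 q17-a->q6 q17-b->q17 q18-a->q14 q18-b->q21 q19-a->q14 q19-b->q22 q20-a->q10 q20-b->q20 q21-a->q14 q21-b->q23 q22-a->q14 q22-b->q22 q23-a->q14 q23-b->q23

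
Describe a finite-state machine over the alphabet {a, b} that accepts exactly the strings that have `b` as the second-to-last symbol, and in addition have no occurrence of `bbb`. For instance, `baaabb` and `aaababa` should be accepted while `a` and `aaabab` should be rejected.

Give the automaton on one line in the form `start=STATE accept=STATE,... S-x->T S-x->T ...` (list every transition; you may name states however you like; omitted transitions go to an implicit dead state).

Handle the two conditions separately and then intersect. The first has 7 states tracking the last 2 symbols read; the second has 4 states tracking partial matches of the forbidden pattern `bbb`. A product state is a pair (one from each), accepting exactly when both do. After merging equivalent states the machine shrinks.
With 5 states:
        a   b  
>  q0   q0  q1 
   q1   q2  q3 
 * q2   q0  q1 
 * q3   q2  q4 
   q4   q4  q4 
(> = start, * = accepting)

start=q0 accept=q2,q3 q0-a->q0 q0-b->q1 q1-a->q2 q1-b->q3 q2-a->q0 q2-b->q1 q3-a->q2 q3-b->q4 q4-a->q4 q4-b->q4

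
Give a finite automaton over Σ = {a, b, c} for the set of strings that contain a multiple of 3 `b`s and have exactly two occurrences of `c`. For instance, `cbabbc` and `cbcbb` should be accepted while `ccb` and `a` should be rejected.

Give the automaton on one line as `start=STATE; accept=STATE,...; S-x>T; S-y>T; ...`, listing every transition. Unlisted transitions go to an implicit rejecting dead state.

Build one automaton per condition and run them in lockstep. One (3 states) tracks the count of `b`s modulo 3; the other (4 states) tracks the count of `c`s, saturating at 3. Each combined state is a pair, one component from each; accept when both components accept.
12 states suffice.
          a    b    c  
>  q0     q0   q1   q2 
   q1     q1   q3   q4 
   q2     q2   q4   q5 
   q3     q3   q0   q6 
   q4     q4   q6   q7 
 * q5     q5   q7   q8 
   q6     q6   q2   q9 
   q7     q7   q9  q10 
   q8     q8  q10   q8 
   q9     q9   q5  q11 
   q10   q10  q11  q10 
   q11   q11   q8  q11 
(> = start, * = accepting)

start=q0; accept=q5; q0-a>q0; q0-b>q1; q0-c>q2; q1-a>q1; q1-b>q3; q1-c>q4; q2-a>q2; q2-b>q4; q2-c>q5; q3-a>q3; q3-b>q0; q3-c>q6; q4-a>q4; q4-b>q6; q4-c>q7; q5-a>q5; q5-b>q7; q5-c>q8; q6-a>q6; q6-b>q2; q6-c>q9; q7-a>q7; q7-b>q9; q7-c>q10; q8-a>q8; q8-b>q10; q8-c>q8; q9-a>q9; q9-b>q5; q9-c>q11; q10-a>q10; q10-b>q11; q10-c>q10; q11-a>q11; q11-b>q8; q11-c>q11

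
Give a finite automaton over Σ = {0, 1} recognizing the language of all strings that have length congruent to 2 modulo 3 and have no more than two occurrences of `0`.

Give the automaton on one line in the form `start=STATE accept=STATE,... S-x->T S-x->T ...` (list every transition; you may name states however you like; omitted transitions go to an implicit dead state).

start=S0 accept=S3,S4,S5 S0-0->S1 S0-1->S2 S1-0->S3 S1-1->S4 S2-0->S4 S2-1->S5 S3-0->S6 S3-1->S7 S4-0->S7 S4-1->S8 S5-0->S8 S5-1->S0 S6-0->S6 S6-1->S6 S7-0->S6 S7-1->S9 S8-0->S9 S8-1->S1 S9-0->S6 S9-1->S3

Handle the two conditions separately and then intersect. The first has 3 states tracking the input length modulo 3; the second has 4 states tracking the count of `0`s, saturating at 3. A product state is a pair (one from each), accepting exactly when both do. Equivalent product states are then merged.
        0   1  
>  S0   S1  S2 
   S1   S3  S4 
   S2   S4  S5 
 * S3   S6  S7 
 * S4   S7  S8 
 * S5   S8  S0 
   S6   S6  S6 
   S7   S6  S9 
   S8   S9  S1 
   S9   S6  S3 
(> = start, * = accepting)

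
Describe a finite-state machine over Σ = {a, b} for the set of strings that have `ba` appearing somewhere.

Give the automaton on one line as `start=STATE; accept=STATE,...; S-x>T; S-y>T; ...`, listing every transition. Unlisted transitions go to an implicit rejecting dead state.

start=q0; accept=q2; q0-a>q0; q0-b>q1; q1-a>q2; q1-b>q1; q2-a>q2; q2-b>q2

States q0..q1 record the length of the longest prefix of `ba` that matches the current input suffix. Reaching q2 means `ba` has been seen, and we stay there forever. Accept from q2.
        a   b  
>  q0   q0  q1 
   q1   q2  q1 
 * q2   q2  q2 
(> = start, * = accepting)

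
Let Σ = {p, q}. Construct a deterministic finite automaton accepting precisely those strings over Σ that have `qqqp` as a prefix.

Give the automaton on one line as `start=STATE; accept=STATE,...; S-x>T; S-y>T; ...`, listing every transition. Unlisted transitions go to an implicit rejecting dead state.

Check the first 4 symbols one by one: s0 through s3 record how many have matched `qqqp` so far; any wrong symbol goes to the dead state s5. After all 4 match we enter the accepting sink s4.
A 6-state machine:
        p   q  
>  s0   s5  s1 
   s1   s5  s2 
   s2   s5  s3 
   s3   s4  s5 
 * s4   s4  s4 
   s5   s5  s5 
(> = start, * = accepting)

start=s0; accept=s4; s0-p>s5; s0-q>s1; s1-p>s5; s1-q>s2; s2-p>s5; s2-q>s3; s3-p>s4; s3-q>s5; s4-p>s4; s4-q>s4; s5-p>s5; s5-q>s5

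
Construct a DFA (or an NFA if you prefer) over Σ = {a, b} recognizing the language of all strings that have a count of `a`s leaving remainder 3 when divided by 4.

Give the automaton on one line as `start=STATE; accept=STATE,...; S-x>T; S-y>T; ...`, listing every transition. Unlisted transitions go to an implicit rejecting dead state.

start=q0; accept=q3; q0-a>q1; q0-b>q0; q1-a>q2; q1-b>q1; q2-a>q3; q2-b>q2; q3-a>q0; q3-b>q3

Keep the running count of `a`s modulo 4: each `a` advances along the cycle q0 → q1 → q2 → q3 → q0 while other symbols loop. Accept at q3.
4 states suffice.
        a   b  
>  q0   q1  q0 
   q1   q2  q1 
   q2   q3  q2 
 * q3   q0  q3 
(> = start, * = accepting)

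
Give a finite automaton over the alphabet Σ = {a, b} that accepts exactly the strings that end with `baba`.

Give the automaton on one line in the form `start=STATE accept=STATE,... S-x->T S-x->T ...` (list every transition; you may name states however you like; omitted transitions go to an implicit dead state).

Remember how much of `baba` the current input suffix matches. State q0 means no match yet; q1 means the last symbol is `b`; q2 means the last 2 symbols are `ba`; q3 means the last 3 symbols are `bab`; q4 means the last 4 symbols are `baba`. Only q4 accepts. On a mismatch, fall back to the longest proper suffix that is still a prefix of `baba`.
A 5-state machine:
        a   b  
>  q0   q0  q1 
   q1   q2  q1 
   q2   q0  q3 
   q3   q4  q1 
 * q4   q0  q3 
(> = start, * = accepting)

start=q0 accept=q4 q0-a->q0 q0-b->q1 q1-a->q2 q1-b->q1 q2-a->q0 q2-b->q3 q3-a->q4 q3-b->q1 q4-a->q0 q4-b->q3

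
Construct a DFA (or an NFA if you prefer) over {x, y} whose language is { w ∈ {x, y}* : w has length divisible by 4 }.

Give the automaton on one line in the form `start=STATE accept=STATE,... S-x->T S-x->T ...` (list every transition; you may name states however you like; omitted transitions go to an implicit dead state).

Only the length mod 4 matters, so use a 4-cycle: from any state, every input symbol moves to the next state, wrapping D back to A. Mark A accepting.
4 states suffice.
       x  y 
>* A   B  B 
   B   C  C 
   C   D  D 
   D   A  A 
(> = start, * = accepting)

start=A accept=A A-x->B A-y->B B-x->C B-y->C C-x->D C-y->D D-x->A D-y->A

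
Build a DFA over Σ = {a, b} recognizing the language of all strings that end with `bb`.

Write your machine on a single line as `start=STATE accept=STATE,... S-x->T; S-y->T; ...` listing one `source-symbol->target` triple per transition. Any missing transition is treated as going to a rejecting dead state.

Remember how much of `bb` the current input suffix matches. State q0 means no match yet; q1 means the last symbol is `b`; q2 means the last 2 symbols are `bb`. Only q2 accepts. On a mismatch, fall back to the longest proper suffix that is still a prefix of `bb`.
3 states suffice.
        a   b  
>  q0   q0  q1 
   q1   q0  q2 
 * q2   q0  q2 
(> = start, * = accepting)

start=q0; accept=q2; q0-a->q0; q0-b->q1; q1-a->q0; q1-b->q2; q2-a->q0; q2-b->q2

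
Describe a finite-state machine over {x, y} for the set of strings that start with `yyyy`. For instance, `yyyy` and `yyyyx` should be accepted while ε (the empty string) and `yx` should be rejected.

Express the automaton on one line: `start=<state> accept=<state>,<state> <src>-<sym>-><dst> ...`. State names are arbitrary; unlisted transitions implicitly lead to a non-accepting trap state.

Walk along `yyyy` while the input agrees: from q0 take `y` to q1, and so on. Any deviation drops to the rejecting sink q5. Once q4 is reached the prefix is confirmed and every continuation is accepted.
6 states suffice.
        x   y  
>  q0   q5  q1 
   q1   q5  q2 
   q2   q5  q3 
   q3   q5  q4 
 * q4   q4  q4 
   q5   q5  q5 
(> = start, * = accepting)

start=q0 accept=q4 q0-x->q5 q0-y->q1 q1-x->q5 q1-y->q2 q2-x->q5 q2-y->q3 q3-x->q5 q3-y->q4 q4-x->q4 q4-y->q4 q5-x->q5 q5-y->q5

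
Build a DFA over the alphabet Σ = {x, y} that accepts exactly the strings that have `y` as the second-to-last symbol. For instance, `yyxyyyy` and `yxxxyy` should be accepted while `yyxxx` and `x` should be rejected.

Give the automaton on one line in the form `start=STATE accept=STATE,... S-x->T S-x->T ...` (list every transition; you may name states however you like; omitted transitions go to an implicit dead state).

A DFA must remember the last 2 symbols (since which symbol is second-to-last isn't known until the input ends). Use one state per possible window of the last ≤2 symbols; accept from those whose window starts with `y`.
A 7-state machine:
       x  y 
>  A   B  C 
   B   D  E 
   C   F  G 
   D   D  E 
   E   F  G 
 * F   D  E 
 * G   F  G 
(> = start, * = accepting)

start=A accept=F,G A-x->B A-y->C B-x->D B-y->E C-x->F C-y->G D-x->D D-y->E E-x->F E-y->G F-x->D F-y->E G-x->F G-y->G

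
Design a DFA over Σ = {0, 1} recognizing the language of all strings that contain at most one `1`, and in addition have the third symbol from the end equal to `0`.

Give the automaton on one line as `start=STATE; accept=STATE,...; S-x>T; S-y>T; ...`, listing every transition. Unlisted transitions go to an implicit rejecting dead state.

Handle the two conditions separately and then intersect. The first has 3 states tracking the count of `1`s, saturating at 2; the second has 15 states tracking the last 3 symbols read. A product state is a pair (one from each), accepting exactly when both do.
          0    1  
>  S0     S1   S2 
   S1     S3   S4 
   S2     S5   S6 
   S3     S7   S8 
   S4     S9  S10 
   S5    S11  S12 
   S6    S13  S14 
 * S7     S7   S8 
 * S8     S9  S10 
 * S9    S11  S12 
   S10   S13  S14 
   S11   S15  S16 
   S12   S17  S10 
   S13   S18  S12 
   S14   S13  S14 
 * S15   S15  S16 
   S16   S17  S10 
   S17   S18  S12 
   S18   S19  S16 
   S19   S19  S16 
(> = start, * = accepting)

start=S0; accept=S7,S8,S9,S15; S0-0>S1; S0-1>S2; S1-0>S3; S1-1>S4; S2-0>S5; S2-1>S6; S3-0>S7; S3-1>S8; S4-0>S9; S4-1>S10; S5-0>S11; S5-1>S12; S6-0>S13; S6-1>S14; S7-0>S7; S7-1>S8; S8-0>S9; S8-1>S10; S9-0>S11; S9-1>S12; S10-0>S13; S10-1>S14; S11-0>S15; S11-1>S16; S12-0>S17; S12-1>S10; S13-0>S18; S13-1>S12; S14-0>S13; S14-1>S14; S15-0>S15; S15-1>S16; S16-0>S17; S16-1>S10; S17-0>S18; S17-1>S12; S18-0>S19; S18-1>S16; S19-0>S19; S19-1>S16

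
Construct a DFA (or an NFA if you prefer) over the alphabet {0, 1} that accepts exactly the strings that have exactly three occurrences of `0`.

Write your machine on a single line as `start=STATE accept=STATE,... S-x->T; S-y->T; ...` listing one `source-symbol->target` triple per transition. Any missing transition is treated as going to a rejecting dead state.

Only the number of `0`s matters, and only up to 4. Make a chain q0 → q1 → q2 → q3 → q4 advanced by each `0` (with q4 absorbing); every other symbol self-loops. The accepting set is {q3}.
        0   1  
>  q0   q1  q0 
   q1   q2  q1 
   q2   q3  q2 
 * q3   q4  q3 
   q4   q4  q4 
(> = start, * = accepting)

start=q0; accept=q3; q0-0->q1; q0-1->q0; q1-0->q2; q1-1->q1; q2-0->q3; q2-1->q2; q3-0->q4; q3-1->q3; q4-0->q4; q4-1->q4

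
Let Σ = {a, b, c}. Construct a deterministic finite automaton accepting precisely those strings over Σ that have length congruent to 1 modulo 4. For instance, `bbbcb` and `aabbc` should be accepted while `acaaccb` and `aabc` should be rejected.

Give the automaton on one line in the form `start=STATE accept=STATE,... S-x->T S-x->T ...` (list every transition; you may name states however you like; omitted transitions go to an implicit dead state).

start=s0 accept=s1 s0-a->s1 s0-b->s1 s0-c->s1 s1-a->s2 s1-b->s2 s1-c->s2 s2-a->s3 s2-b->s3 s2-c->s3 s3-a->s0 s3-b->s0 s3-c->s0

Only the length mod 4 matters, so use a 4-cycle: from any state, every input symbol moves to the next state, wrapping s3 back to s0. Mark s1 accepting.
        a   b   c  
>  s0   s1  s1  s1 
 * s1   s2  s2  s2 
   s2   s3  s3  s3 
   s3   s0  s0  s0 
(> = start, * = accepting)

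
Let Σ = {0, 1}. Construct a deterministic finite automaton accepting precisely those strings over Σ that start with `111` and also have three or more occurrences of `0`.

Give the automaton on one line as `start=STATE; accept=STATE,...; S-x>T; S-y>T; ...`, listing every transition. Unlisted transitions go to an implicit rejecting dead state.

Build one automaton per condition and run them in lockstep. The first has 5 states tracking whether the input so far still matches the prefix `111`; the second has 5 states tracking the count of `0`s, saturating at 4. A product state is a pair (one from each), accepting exactly when both do. Equivalent product states are then merged.
With 8 states:
        0   1  
>  q0   q1  q2 
   q1   q1  q1 
   q2   q1  q3 
   q3   q1  q4 
   q4   q5  q4 
   q5   q6  q5 
   q6   q7  q6 
 * q7   q7  q7 
(> = start, * = accepting)

start=q0; accept=q7; q0-0>q1; q0-1>q2; q1-0>q1; q1-1>q1; q2-0>q1; q2-1>q3; q3-0>q1; q3-1>q4; q4-0>q5; q4-1>q4; q5-0>q6; q5-1>q5; q6-0>q7; q6-1>q6; q7-0>q7; q7-1>q7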